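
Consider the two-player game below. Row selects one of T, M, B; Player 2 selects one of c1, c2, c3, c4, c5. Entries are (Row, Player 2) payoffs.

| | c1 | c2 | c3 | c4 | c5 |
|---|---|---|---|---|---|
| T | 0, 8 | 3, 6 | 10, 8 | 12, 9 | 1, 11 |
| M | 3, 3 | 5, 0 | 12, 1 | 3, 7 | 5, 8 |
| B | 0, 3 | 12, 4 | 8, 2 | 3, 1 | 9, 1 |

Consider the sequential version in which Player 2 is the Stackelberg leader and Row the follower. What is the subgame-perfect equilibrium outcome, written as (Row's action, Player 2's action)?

(T, c4)

Work backward from Row's decision.
- c1: Row compares 0, 3, 0 and picks M; Player 2 would get 3.
- c2: Row compares 3, 5, 12 and picks B; Player 2 would get 4.
- c3: Row compares 10, 12, 8 and picks M; Player 2 would get 1.
- c4: Row compares 12, 3, 3 and picks T; Player 2 would get 9.
- c5: Row compares 1, 5, 9 and picks B; Player 2 would get 1.
Among 3, 4, 1, 9, 1, the best is 9 at c4. Subgame-perfect outcome: (T, c4) with payoffs (12, 9).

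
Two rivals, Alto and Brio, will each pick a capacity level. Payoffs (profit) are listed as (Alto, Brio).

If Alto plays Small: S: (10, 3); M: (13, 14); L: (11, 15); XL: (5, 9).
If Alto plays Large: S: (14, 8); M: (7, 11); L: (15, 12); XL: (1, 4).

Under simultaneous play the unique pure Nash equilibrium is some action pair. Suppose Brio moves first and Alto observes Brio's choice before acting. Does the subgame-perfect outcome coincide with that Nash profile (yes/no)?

no

Alto best-responds to each possible Brio move:
- S → Alto plays Large (best of 10, 14); Brio gets 8.
- M → Alto plays Small (best of 13, 7); Brio gets 14.
- L → Alto plays Large (best of 11, 15); Brio gets 12.
- XL → Alto plays Small (best of 5, 1); Brio gets 9.
Maximizing over 8, 14, 12, 9, Brio chooses M. Subgame-perfect outcome: (Small, M) with payoffs (13, 14).
For the simultaneous game, intersect best replies.
Alto's best replies: S→Large; M→Small; L→Large; XL→Small.
Brio's best replies: Small→L; Large→L.
Only (Large, L) has each player best-responding; Nash payoffs (15, 12).
Sequential outcome (Small, M) differs from the Nash profile (Large, L).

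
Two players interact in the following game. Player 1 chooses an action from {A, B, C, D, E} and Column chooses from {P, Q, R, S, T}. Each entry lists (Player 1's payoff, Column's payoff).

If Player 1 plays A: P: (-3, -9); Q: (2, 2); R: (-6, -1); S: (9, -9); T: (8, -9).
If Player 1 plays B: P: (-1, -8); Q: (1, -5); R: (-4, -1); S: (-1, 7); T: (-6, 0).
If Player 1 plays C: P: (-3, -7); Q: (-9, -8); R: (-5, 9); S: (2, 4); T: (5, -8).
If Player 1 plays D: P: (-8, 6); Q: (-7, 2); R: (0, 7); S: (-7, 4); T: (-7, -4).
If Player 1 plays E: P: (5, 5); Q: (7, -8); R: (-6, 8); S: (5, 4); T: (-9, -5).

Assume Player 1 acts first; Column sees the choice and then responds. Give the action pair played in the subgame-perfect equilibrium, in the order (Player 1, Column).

(A, Q)

Column best-responds to each possible Player 1 move:
- A: BR = Q, leader payoff 2.
- B: BR = S, leader payoff -1.
- C: BR = R, leader payoff -5.
- D: BR = R, leader payoff 0.
- E: BR = R, leader payoff -6.
Player 1's induced payoffs are 2, -1, -5, 0, -6, so Player 1 commits to A. Subgame-perfect outcome: (A, Q) with payoffs (2, 2).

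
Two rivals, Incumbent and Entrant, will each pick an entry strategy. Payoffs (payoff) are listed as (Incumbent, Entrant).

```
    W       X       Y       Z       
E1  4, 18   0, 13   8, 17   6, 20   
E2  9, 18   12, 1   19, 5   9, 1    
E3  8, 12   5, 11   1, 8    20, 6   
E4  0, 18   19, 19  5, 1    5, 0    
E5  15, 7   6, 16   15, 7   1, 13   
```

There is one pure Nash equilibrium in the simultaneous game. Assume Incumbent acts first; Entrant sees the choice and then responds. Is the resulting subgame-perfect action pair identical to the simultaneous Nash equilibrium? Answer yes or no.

Work backward from Entrant's decision.
- E1: Entrant compares 18, 13, 17, 20 and picks Z; Incumbent would get 6.
- E2: Entrant compares 18, 1, 5, 1 and picks W; Incumbent would get 9.
- E3: Entrant compares 12, 11, 8, 6 and picks W; Incumbent would get 8.
- E4: Entrant compares 18, 19, 1, 0 and picks X; Incumbent would get 19.
- E5: Entrant compares 7, 16, 7, 13 and picks X; Incumbent would get 6.
Maximizing over 6, 9, 8, 19, 6, Incumbent chooses E4. Subgame-perfect outcome: (E4, X) with payoffs (19, 19).
Now find the simultaneous Nash equilibrium.
Incumbent's best replies: W→E5; X→E4; Y→E2; Z→E3.
Entrant's best replies: E1→Z; E2→W; E3→W; E4→X; E5→X.
The unique mutual best reply is (E4, X), giving (19, 19).
Sequential outcome (E4, X) coincides with the Nash profile (E4, X).

yes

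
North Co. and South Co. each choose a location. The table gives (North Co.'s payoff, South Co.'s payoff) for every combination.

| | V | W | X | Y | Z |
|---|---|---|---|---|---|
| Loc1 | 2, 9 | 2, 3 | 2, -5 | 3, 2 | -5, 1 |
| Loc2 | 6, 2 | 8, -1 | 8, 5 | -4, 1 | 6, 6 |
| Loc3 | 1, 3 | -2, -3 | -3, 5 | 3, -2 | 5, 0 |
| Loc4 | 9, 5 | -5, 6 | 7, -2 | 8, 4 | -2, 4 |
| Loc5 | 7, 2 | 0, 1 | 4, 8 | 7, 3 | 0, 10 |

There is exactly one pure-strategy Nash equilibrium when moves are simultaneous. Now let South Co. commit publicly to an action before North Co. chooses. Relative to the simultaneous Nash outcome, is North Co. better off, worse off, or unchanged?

Backward induction with South Co. moving first.
- V: North Co. compares 2, 6, 1, 9, 7 and picks Loc4; South Co. would get 5.
- W: North Co. compares 2, 8, -2, -5, 0 and picks Loc2; South Co. would get -1.
- X: North Co. compares 2, 8, -3, 7, 4 and picks Loc2; South Co. would get 5.
- Y: North Co. compares 3, -4, 3, 8, 7 and picks Loc4; South Co. would get 4.
- Z: North Co. compares -5, 6, 5, -2, 0 and picks Loc2; South Co. would get 6.
Among 5, -1, 5, 4, 6, the best is 6 at Z. Subgame-perfect outcome: (Loc2, Z) with payoffs (6, 6).
For the simultaneous game, intersect best replies.
North Co.'s best replies: V→Loc4; W→Loc2; X→Loc2; Y→Loc4; Z→Loc2.
South Co.'s best replies: Loc1→V; Loc2→Z; Loc3→X; Loc4→W; Loc5→Z.
Only (Loc2, Z) has each player best-responding; Nash payoffs (6, 6).
North Co. earns 6 sequentially versus 6 at the Nash outcome: unchanged.

unchanged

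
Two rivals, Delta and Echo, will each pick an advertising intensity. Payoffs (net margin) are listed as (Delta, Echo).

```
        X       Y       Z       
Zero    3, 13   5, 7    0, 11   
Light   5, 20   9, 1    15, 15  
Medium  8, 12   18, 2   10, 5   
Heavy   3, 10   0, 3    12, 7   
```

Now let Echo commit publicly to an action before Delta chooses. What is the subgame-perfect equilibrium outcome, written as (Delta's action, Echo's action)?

(Light, Z)

Delta best-responds to each possible Echo move:
- X: Delta compares 3, 5, 8, 3 and picks Medium; Echo would get 12.
- Y: Delta compares 5, 9, 18, 0 and picks Medium; Echo would get 2.
- Z: Delta compares 0, 15, 10, 12 and picks Light; Echo would get 15.
Among 12, 2, 15, the best is 15 at Z. Subgame-perfect outcome: (Light, Z) with payoffs (15, 15).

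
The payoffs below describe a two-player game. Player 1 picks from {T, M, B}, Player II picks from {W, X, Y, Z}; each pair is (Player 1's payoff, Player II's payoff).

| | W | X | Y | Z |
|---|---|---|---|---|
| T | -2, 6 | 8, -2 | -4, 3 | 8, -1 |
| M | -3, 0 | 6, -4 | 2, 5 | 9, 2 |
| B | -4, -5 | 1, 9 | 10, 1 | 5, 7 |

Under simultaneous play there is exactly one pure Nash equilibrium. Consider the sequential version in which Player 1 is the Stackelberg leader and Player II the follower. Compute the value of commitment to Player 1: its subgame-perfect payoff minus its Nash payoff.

4

Backward induction with Player 1 moving first.
- T → Player II plays W (best of 6, -2, 3, -1); Player 1 gets -2.
- M → Player II plays Y (best of 0, -4, 5, 2); Player 1 gets 2.
- B → Player II plays X (best of -5, 9, 1, 7); Player 1 gets 1.
Among -2, 2, 1, the best is 2 at M. Subgame-perfect outcome: (M, Y) with payoffs (2, 5).
For the simultaneous game, intersect best replies.
Player 1's best replies: W→T; X→T; Y→B; Z→M.
Player II's best replies: T→W; M→Y; B→X.
Only (T, W) has each player best-responding; Nash payoffs (-2, 6).
Player 1's commitment gain: 2 − -2 = 4.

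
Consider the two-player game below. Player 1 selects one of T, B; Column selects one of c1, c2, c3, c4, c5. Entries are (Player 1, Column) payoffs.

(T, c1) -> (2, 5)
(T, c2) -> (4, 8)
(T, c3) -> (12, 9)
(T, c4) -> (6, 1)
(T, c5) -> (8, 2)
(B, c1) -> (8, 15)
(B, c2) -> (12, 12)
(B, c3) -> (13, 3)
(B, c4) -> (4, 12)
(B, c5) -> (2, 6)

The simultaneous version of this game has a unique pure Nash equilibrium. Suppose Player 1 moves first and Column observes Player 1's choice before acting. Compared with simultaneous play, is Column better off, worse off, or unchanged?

Column best-responds to each possible Player 1 move:
- T → Column plays c3 (best of 5, 8, 9, 1, 2); Player 1 gets 12.
- B → Column plays c1 (best of 15, 12, 3, 12, 6); Player 1 gets 8.
Player 1's induced payoffs are 12, 8, so Player 1 commits to T. Subgame-perfect outcome: (T, c3) with payoffs (12, 9).
Under simultaneous play:
Player 1's best replies: c1→B; c2→B; c3→B; c4→T; c5→T.
Column's best replies: T→c3; B→c1.
Only (B, c1) has each player best-responding; Nash payoffs (8, 15).
Column earns 9 sequentially versus 15 at the Nash outcome: worse off.

worse off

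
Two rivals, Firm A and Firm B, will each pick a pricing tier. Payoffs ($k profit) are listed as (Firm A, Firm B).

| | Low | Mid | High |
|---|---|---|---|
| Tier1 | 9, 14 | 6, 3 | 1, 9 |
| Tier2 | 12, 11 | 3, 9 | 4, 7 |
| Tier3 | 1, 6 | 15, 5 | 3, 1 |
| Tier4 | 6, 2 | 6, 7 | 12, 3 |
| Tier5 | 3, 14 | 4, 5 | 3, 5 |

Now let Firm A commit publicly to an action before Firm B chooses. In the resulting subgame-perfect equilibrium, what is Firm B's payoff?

Backward induction with Firm A moving first.
- Tier1 → Firm B plays Low (best of 14, 3, 9); Firm A gets 9.
- Tier2 → Firm B plays Low (best of 11, 9, 7); Firm A gets 12.
- Tier3 → Firm B plays Low (best of 6, 5, 1); Firm A gets 1.
- Tier4 → Firm B plays Mid (best of 2, 7, 3); Firm A gets 6.
- Tier5 → Firm B plays Low (best of 14, 5, 5); Firm A gets 3.
Among 9, 12, 1, 6, 3, the best is 12 at Tier2. Subgame-perfect outcome: (Tier2, Low) with payoffs (12, 11).

11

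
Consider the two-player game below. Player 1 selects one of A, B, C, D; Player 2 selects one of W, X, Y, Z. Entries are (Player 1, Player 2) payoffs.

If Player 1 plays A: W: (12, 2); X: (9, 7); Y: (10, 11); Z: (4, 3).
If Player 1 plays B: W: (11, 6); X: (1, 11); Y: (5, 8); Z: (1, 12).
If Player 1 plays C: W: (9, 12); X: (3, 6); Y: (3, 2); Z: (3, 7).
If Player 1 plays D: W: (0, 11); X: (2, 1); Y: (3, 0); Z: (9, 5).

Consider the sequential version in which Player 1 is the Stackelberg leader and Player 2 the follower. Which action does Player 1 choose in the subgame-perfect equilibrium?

Solve by backward induction (Player 1 leads).
- A: BR = Y, leader payoff 10.
- B: BR = Z, leader payoff 1.
- C: BR = W, leader payoff 9.
- D: BR = W, leader payoff 0.
Among 10, 1, 9, 0, the best is 10 at A. Subgame-perfect outcome: (A, Y) with payoffs (10, 11).

A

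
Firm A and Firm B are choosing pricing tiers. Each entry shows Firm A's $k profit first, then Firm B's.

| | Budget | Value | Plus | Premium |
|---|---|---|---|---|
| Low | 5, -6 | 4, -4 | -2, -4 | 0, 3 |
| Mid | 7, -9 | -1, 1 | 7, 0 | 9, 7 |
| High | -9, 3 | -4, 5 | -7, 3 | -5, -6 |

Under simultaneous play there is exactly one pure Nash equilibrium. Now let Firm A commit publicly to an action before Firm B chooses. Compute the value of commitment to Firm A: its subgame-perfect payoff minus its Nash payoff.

Solve by backward induction (Firm A leads).
- Low: BR = Premium, leader payoff 0.
- Mid: BR = Premium, leader payoff 9.
- High: BR = Value, leader payoff -4.
Maximizing over 0, 9, -4, Firm A chooses Mid. Subgame-perfect outcome: (Mid, Premium) with payoffs (9, 7).
Now find the simultaneous Nash equilibrium.
Firm A's best replies: Budget→Mid; Value→Low; Plus→Mid; Premium→Mid.
Firm B's best replies: Low→Premium; Mid→Premium; High→Value.
Only (Mid, Premium) has each player best-responding; Nash payoffs (9, 7).
Firm A's commitment gain: 9 − 9 = 0.

0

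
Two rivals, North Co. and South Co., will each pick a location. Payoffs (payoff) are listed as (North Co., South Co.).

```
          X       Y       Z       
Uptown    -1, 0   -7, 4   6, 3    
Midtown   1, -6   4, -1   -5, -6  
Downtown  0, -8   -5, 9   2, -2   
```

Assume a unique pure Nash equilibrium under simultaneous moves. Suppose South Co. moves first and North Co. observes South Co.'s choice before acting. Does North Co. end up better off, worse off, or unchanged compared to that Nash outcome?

Backward induction with South Co. moving first.
- X → North Co. plays Midtown (best of -1, 1, 0); South Co. gets -6.
- Y → North Co. plays Midtown (best of -7, 4, -5); South Co. gets -1.
- Z → North Co. plays Uptown (best of 6, -5, 2); South Co. gets 3.
South Co.'s induced payoffs are -6, -1, 3, so South Co. commits to Z. Subgame-perfect outcome: (Uptown, Z) with payoffs (6, 3).
Under simultaneous play:
North Co.'s best replies: X→Midtown; Y→Midtown; Z→Uptown.
South Co.'s best replies: Uptown→Y; Midtown→Y; Downtown→Y.
Only (Midtown, Y) has each player best-responding; Nash payoffs (4, -1).
North Co. earns 6 sequentially versus 4 at the Nash outcome: better off.

better off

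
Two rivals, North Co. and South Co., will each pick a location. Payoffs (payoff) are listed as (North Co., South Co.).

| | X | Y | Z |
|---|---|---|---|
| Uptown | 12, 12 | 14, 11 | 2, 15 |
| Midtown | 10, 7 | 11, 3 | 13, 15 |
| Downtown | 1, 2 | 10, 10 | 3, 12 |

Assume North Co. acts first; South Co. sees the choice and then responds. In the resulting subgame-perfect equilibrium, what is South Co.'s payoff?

Work backward from South Co.'s decision.
- Uptown: South Co. compares 12, 11, 15 and picks Z; North Co. would get 2.
- Midtown: South Co. compares 7, 3, 15 and picks Z; North Co. would get 13.
- Downtown: South Co. compares 2, 10, 12 and picks Z; North Co. would get 3.
North Co.'s induced payoffs are 2, 13, 3, so North Co. commits to Midtown. Subgame-perfect outcome: (Midtown, Z) with payoffs (13, 15).

15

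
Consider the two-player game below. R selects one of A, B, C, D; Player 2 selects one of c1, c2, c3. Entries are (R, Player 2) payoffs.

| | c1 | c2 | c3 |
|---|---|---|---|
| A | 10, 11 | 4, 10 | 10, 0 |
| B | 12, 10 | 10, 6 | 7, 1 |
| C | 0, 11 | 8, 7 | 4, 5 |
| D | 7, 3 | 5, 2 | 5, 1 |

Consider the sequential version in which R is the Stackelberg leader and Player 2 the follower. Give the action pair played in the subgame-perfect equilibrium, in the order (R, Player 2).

(B, c1)

Player 2 best-responds to each possible R move:
- A: BR = c1, leader payoff 10.
- B: BR = c1, leader payoff 12.
- C: BR = c1, leader payoff 0.
- D: BR = c1, leader payoff 7.
R's induced payoffs are 10, 12, 0, 7, so R commits to B. Subgame-perfect outcome: (B, c1) with payoffs (12, 10).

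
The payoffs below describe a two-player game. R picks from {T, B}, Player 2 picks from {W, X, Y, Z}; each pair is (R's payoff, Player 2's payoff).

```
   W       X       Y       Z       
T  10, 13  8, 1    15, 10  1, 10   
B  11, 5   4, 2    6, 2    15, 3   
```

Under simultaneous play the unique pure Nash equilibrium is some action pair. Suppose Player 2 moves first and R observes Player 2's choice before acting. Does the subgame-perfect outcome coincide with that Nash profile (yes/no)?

Work backward from R's decision.
- W: BR = B, leader payoff 5.
- X: BR = T, leader payoff 1.
- Y: BR = T, leader payoff 10.
- Z: BR = B, leader payoff 3.
Among 5, 1, 10, 3, the best is 10 at Y. Subgame-perfect outcome: (T, Y) with payoffs (15, 10).
Now find the simultaneous Nash equilibrium.
R's best replies: W→B; X→T; Y→T; Z→B.
Player 2's best replies: T→W; B→W.
The unique mutual best reply is (B, W), giving (11, 5).
Sequential outcome (T, Y) differs from the Nash profile (B, W).

no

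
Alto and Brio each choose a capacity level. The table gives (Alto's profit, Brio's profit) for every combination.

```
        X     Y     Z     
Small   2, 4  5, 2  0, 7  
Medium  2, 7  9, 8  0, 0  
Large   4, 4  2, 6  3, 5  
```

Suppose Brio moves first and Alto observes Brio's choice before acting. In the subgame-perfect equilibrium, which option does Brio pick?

Y

Alto best-responds to each possible Brio move:
- X: BR = Large, leader payoff 4.
- Y: BR = Medium, leader payoff 8.
- Z: BR = Large, leader payoff 5.
Brio's induced payoffs are 4, 8, 5, so Brio commits to Y. Subgame-perfect outcome: (Medium, Y) with payoffs (9, 8).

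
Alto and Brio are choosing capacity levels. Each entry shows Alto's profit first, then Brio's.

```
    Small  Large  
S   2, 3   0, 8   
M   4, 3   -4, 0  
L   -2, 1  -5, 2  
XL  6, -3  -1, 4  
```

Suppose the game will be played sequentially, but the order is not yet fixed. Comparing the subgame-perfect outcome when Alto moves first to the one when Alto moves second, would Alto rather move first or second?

If Alto leads: Brio's best replies are S→Large, M→Small, L→Large, XL→Large; Alto's induced payoffs 0, 4, -5, -1; outcome (M, Small), payoffs (4, 3).
If Brio leads: Alto's best replies are Small→XL, Large→S; Brio's induced payoffs -3, 8; outcome (S, Large), payoffs (0, 8).
Alto gets 4 moving first and 0 moving second, so Alto prefers to move first.

first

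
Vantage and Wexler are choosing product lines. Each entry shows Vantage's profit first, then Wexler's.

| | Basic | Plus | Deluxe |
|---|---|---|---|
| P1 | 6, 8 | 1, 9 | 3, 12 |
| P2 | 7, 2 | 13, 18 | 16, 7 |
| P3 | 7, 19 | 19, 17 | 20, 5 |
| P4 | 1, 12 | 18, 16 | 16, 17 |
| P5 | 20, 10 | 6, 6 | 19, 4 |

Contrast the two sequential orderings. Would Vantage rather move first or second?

If Vantage leads: Wexler's best replies are P1→Deluxe, P2→Plus, P3→Basic, P4→Deluxe, P5→Basic; Vantage's induced payoffs 3, 13, 7, 16, 20; outcome (P5, Basic), payoffs (20, 10).
If Wexler leads: Vantage's best replies are Basic→P5, Plus→P3, Deluxe→P3; Wexler's induced payoffs 10, 17, 5; outcome (P3, Plus), payoffs (19, 17).
Vantage gets 20 moving first and 19 moving second, so Vantage prefers to move first.

first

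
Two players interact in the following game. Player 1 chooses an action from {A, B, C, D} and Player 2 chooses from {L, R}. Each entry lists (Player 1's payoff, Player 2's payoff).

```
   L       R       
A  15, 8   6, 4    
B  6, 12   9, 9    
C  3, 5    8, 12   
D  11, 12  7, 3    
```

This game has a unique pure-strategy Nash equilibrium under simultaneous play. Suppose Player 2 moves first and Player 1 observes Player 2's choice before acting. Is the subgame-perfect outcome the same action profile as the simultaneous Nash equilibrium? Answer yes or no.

Solve by backward induction (Player 2 leads).
- L: BR = A, leader payoff 8.
- R: BR = B, leader payoff 9.
Player 2's induced payoffs are 8, 9, so Player 2 commits to R. Subgame-perfect outcome: (B, R) with payoffs (9, 9).
For the simultaneous game, intersect best replies.
Player 1's best replies: L→A; R→B.
Player 2's best replies: A→L; B→L; C→R; D→L.
The unique mutual best reply is (A, L), giving (15, 8).
Sequential outcome (B, R) differs from the Nash profile (A, L).

no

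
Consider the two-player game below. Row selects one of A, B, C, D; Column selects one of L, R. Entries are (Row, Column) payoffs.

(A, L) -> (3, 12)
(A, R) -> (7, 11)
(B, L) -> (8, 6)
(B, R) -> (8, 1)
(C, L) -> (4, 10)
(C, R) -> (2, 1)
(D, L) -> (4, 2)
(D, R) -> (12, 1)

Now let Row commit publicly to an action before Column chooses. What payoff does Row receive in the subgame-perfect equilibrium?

8

Solve by backward induction (Row leads).
- A: Column compares 12, 11 and picks L; Row would get 3.
- B: Column compares 6, 1 and picks L; Row would get 8.
- C: Column compares 10, 1 and picks L; Row would get 4.
- D: Column compares 2, 1 and picks L; Row would get 4.
Row's induced payoffs are 3, 8, 4, 4, so Row commits to B. Subgame-perfect outcome: (B, L) with payoffs (8, 6).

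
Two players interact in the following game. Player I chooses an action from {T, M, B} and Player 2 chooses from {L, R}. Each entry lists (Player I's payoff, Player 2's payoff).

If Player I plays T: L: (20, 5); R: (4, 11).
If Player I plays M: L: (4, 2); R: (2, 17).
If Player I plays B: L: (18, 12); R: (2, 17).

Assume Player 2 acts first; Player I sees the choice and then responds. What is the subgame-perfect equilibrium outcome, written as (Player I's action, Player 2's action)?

Backward induction with Player 2 moving first.
- L: BR = T, leader payoff 5.
- R: BR = T, leader payoff 11.
Among 5, 11, the best is 11 at R. Subgame-perfect outcome: (T, R) with payoffs (4, 11).

(T, R)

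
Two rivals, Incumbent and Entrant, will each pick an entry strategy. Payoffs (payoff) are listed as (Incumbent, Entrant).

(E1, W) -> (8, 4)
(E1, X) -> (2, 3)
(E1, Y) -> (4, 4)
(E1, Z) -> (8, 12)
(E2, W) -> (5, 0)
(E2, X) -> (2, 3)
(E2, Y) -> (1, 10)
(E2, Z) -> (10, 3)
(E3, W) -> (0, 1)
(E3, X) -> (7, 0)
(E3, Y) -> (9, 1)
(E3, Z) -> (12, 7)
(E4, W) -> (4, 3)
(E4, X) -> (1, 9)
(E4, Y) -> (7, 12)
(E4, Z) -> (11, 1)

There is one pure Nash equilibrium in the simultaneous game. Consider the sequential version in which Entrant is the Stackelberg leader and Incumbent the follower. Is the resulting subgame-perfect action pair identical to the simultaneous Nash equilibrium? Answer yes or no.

yes

Work backward from Incumbent's decision.
- W: BR = E1, leader payoff 4.
- X: BR = E3, leader payoff 0.
- Y: BR = E3, leader payoff 1.
- Z: BR = E3, leader payoff 7.
Entrant's induced payoffs are 4, 0, 1, 7, so Entrant commits to Z. Subgame-perfect outcome: (E3, Z) with payoffs (12, 7).
Under simultaneous play:
Incumbent's best replies: W→E1; X→E3; Y→E3; Z→E3.
Entrant's best replies: E1→Z; E2→Y; E3→Z; E4→Y.
The unique mutual best reply is (E3, Z), giving (12, 7).
Sequential outcome (E3, Z) coincides with the Nash profile (E3, Z).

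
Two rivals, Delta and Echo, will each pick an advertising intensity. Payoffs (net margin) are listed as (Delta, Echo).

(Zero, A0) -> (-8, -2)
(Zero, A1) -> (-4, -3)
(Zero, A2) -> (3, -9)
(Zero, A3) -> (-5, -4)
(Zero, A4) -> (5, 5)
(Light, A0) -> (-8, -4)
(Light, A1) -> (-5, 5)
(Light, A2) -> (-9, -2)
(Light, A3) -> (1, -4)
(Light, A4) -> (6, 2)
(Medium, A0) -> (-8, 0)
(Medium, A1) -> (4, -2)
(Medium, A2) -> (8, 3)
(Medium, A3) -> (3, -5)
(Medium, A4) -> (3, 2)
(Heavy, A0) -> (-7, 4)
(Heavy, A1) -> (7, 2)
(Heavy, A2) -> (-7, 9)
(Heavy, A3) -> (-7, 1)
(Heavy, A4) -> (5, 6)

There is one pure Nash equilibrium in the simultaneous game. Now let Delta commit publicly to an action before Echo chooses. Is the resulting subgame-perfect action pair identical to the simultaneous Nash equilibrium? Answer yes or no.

Backward induction with Delta moving first.
- Zero: Echo compares -2, -3, -9, -4, 5 and picks A4; Delta would get 5.
- Light: Echo compares -4, 5, -2, -4, 2 and picks A1; Delta would get -5.
- Medium: Echo compares 0, -2, 3, -5, 2 and picks A2; Delta would get 8.
- Heavy: Echo compares 4, 2, 9, 1, 6 and picks A2; Delta would get -7.
Maximizing over 5, -5, 8, -7, Delta chooses Medium. Subgame-perfect outcome: (Medium, A2) with payoffs (8, 3).
Now find the simultaneous Nash equilibrium.
Delta's best replies: A0→Heavy; A1→Heavy; A2→Medium; A3→Medium; A4→Light.
Echo's best replies: Zero→A4; Light→A1; Medium→A2; Heavy→A2.
Only (Medium, A2) has each player best-responding; Nash payoffs (8, 3).
Sequential outcome (Medium, A2) coincides with the Nash profile (Medium, A2).

yes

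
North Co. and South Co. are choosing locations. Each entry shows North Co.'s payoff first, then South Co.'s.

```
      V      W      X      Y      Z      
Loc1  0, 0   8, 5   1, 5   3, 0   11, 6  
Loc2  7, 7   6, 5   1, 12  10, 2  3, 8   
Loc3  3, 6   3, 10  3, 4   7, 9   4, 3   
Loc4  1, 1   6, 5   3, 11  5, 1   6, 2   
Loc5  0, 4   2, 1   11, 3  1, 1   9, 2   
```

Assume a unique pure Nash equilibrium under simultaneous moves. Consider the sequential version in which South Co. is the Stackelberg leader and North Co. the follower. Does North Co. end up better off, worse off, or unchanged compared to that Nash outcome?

Backward induction with South Co. moving first.
- V: North Co. compares 0, 7, 3, 1, 0 and picks Loc2; South Co. would get 7.
- W: North Co. compares 8, 6, 3, 6, 2 and picks Loc1; South Co. would get 5.
- X: North Co. compares 1, 1, 3, 3, 11 and picks Loc5; South Co. would get 3.
- Y: North Co. compares 3, 10, 7, 5, 1 and picks Loc2; South Co. would get 2.
- Z: North Co. compares 11, 3, 4, 6, 9 and picks Loc1; South Co. would get 6.
South Co.'s induced payoffs are 7, 5, 3, 2, 6, so South Co. commits to V. Subgame-perfect outcome: (Loc2, V) with payoffs (7, 7).
Under simultaneous play:
North Co.'s best replies: V→Loc2; W→Loc1; X→Loc5; Y→Loc2; Z→Loc1.
South Co.'s best replies: Loc1→Z; Loc2→X; Loc3→W; Loc4→X; Loc5→V.
Only (Loc1, Z) has each player best-responding; Nash payoffs (11, 6).
North Co. earns 7 sequentially versus 11 at the Nash outcome: worse off.

worse off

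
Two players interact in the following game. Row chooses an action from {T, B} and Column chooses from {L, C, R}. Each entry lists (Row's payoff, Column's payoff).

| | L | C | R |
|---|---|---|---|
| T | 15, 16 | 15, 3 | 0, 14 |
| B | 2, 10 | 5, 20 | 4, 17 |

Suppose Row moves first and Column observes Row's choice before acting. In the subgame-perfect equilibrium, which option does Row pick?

T

Work backward from Column's decision.
- T → Column plays L (best of 16, 3, 14); Row gets 15.
- B → Column plays C (best of 10, 20, 17); Row gets 5.
Row's induced payoffs are 15, 5, so Row commits to T. Subgame-perfect outcome: (T, L) with payoffs (15, 16).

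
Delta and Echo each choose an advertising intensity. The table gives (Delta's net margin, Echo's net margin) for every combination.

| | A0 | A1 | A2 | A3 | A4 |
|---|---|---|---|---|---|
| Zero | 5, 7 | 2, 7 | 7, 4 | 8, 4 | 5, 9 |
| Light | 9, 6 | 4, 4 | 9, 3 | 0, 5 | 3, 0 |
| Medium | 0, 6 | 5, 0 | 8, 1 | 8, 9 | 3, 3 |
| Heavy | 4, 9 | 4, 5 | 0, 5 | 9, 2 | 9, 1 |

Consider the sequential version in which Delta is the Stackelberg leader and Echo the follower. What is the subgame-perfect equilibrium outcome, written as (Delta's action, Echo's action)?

(Light, A0)

Solve by backward induction (Delta leads).
- Zero: BR = A4, leader payoff 5.
- Light: BR = A0, leader payoff 9.
- Medium: BR = A3, leader payoff 8.
- Heavy: BR = A0, leader payoff 4.
Delta's induced payoffs are 5, 9, 8, 4, so Delta commits to Light. Subgame-perfect outcome: (Light, A0) with payoffs (9, 6).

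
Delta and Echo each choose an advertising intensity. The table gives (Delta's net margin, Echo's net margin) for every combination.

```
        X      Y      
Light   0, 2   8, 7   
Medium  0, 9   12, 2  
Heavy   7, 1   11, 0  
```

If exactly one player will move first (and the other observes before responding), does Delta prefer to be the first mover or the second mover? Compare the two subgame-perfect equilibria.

second

If Delta leads: Echo's best replies are Light→Y, Medium→X, Heavy→X; Delta's induced payoffs 8, 0, 7; outcome (Light, Y), payoffs (8, 7).
If Echo leads: Delta's best replies are X→Heavy, Y→Medium; Echo's induced payoffs 1, 2; outcome (Medium, Y), payoffs (12, 2).
Delta gets 8 moving first and 12 moving second, so Delta prefers to move second.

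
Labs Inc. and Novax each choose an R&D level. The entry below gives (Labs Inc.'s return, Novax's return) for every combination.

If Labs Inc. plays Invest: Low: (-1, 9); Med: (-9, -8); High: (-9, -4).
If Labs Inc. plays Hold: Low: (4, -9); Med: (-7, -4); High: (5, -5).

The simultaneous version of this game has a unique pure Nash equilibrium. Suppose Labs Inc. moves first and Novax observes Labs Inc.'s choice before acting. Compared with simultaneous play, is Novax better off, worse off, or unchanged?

better off

Work backward from Novax's decision.
- Invest: Novax compares 9, -8, -4 and picks Low; Labs Inc. would get -1.
- Hold: Novax compares -9, -4, -5 and picks Med; Labs Inc. would get -7.
Labs Inc.'s induced payoffs are -1, -7, so Labs Inc. commits to Invest. Subgame-perfect outcome: (Invest, Low) with payoffs (-1, 9).
Now find the simultaneous Nash equilibrium.
Labs Inc.'s best replies: Low→Hold; Med→Hold; High→Hold.
Novax's best replies: Invest→Low; Hold→Med.
The unique mutual best reply is (Hold, Med), giving (-7, -4).
Novax earns 9 sequentially versus -4 at the Nash outcome: better off.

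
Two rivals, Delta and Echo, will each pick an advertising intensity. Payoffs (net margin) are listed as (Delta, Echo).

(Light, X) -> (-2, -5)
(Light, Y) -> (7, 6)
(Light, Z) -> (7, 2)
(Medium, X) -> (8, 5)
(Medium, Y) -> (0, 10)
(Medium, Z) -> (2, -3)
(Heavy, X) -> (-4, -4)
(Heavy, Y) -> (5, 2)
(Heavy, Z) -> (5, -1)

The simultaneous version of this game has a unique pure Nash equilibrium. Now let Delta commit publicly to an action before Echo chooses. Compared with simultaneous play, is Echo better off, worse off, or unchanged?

unchanged

Echo best-responds to each possible Delta move:
- Light → Echo plays Y (best of -5, 6, 2); Delta gets 7.
- Medium → Echo plays Y (best of 5, 10, -3); Delta gets 0.
- Heavy → Echo plays Y (best of -4, 2, -1); Delta gets 5.
Delta's induced payoffs are 7, 0, 5, so Delta commits to Light. Subgame-perfect outcome: (Light, Y) with payoffs (7, 6).
Under simultaneous play:
Delta's best replies: X→Medium; Y→Light; Z→Light.
Echo's best replies: Light→Y; Medium→Y; Heavy→Y.
The unique mutual best reply is (Light, Y), giving (7, 6).
Echo earns 6 sequentially versus 6 at the Nash outcome: unchanged.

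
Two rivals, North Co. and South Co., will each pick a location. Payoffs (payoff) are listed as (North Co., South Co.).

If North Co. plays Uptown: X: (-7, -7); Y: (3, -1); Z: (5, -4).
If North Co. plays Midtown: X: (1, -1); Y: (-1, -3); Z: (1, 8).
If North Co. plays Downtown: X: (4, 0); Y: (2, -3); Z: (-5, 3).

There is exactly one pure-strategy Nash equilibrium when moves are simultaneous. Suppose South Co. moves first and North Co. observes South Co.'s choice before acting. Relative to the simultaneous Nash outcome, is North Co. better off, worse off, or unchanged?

better off

North Co. best-responds to each possible South Co. move:
- X: BR = Downtown, leader payoff 0.
- Y: BR = Uptown, leader payoff -1.
- Z: BR = Uptown, leader payoff -4.
South Co.'s induced payoffs are 0, -1, -4, so South Co. commits to X. Subgame-perfect outcome: (Downtown, X) with payoffs (4, 0).
For the simultaneous game, intersect best replies.
North Co.'s best replies: X→Downtown; Y→Uptown; Z→Uptown.
South Co.'s best replies: Uptown→Y; Midtown→Z; Downtown→Z.
Only (Uptown, Y) has each player best-responding; Nash payoffs (3, -1).
North Co. earns 4 sequentially versus 3 at the Nash outcome: better off.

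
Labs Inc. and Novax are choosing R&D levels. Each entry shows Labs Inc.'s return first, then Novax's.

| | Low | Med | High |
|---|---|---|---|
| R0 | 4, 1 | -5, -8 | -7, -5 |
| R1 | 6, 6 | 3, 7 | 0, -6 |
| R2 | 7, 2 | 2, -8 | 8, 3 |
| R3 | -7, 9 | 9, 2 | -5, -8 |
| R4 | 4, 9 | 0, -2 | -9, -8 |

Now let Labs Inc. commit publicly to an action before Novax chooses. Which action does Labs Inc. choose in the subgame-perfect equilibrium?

R2

Work backward from Novax's decision.
- R0: Novax compares 1, -8, -5 and picks Low; Labs Inc. would get 4.
- R1: Novax compares 6, 7, -6 and picks Med; Labs Inc. would get 3.
- R2: Novax compares 2, -8, 3 and picks High; Labs Inc. would get 8.
- R3: Novax compares 9, 2, -8 and picks Low; Labs Inc. would get -7.
- R4: Novax compares 9, -2, -8 and picks Low; Labs Inc. would get 4.
Among 4, 3, 8, -7, 4, the best is 8 at R2. Subgame-perfect outcome: (R2, High) with payoffs (8, 3).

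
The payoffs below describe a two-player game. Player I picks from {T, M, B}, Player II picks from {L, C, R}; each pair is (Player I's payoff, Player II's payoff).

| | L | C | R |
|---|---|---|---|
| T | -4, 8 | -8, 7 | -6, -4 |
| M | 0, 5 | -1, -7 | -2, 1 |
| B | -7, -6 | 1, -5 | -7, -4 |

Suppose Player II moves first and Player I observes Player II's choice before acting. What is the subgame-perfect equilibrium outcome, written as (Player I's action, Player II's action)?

Backward induction with Player II moving first.
- L → Player I plays M (best of -4, 0, -7); Player II gets 5.
- C → Player I plays B (best of -8, -1, 1); Player II gets -5.
- R → Player I plays M (best of -6, -2, -7); Player II gets 1.
Among 5, -5, 1, the best is 5 at L. Subgame-perfect outcome: (M, L) with payoffs (0, 5).

(M, L)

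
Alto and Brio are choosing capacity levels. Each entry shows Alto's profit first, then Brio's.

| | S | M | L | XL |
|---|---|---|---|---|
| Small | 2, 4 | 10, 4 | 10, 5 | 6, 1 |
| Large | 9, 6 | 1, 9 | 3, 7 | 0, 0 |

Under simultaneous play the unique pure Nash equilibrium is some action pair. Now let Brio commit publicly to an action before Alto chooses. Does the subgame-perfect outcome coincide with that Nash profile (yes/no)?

Backward induction with Brio moving first.
- S → Alto plays Large (best of 2, 9); Brio gets 6.
- M → Alto plays Small (best of 10, 1); Brio gets 4.
- L → Alto plays Small (best of 10, 3); Brio gets 5.
- XL → Alto plays Small (best of 6, 0); Brio gets 1.
Maximizing over 6, 4, 5, 1, Brio chooses S. Subgame-perfect outcome: (Large, S) with payoffs (9, 6).
Now find the simultaneous Nash equilibrium.
Alto's best replies: S→Large; M→Small; L→Small; XL→Small.
Brio's best replies: Small→L; Large→M.
Only (Small, L) has each player best-responding; Nash payoffs (10, 5).
Sequential outcome (Large, S) differs from the Nash profile (Small, L).

no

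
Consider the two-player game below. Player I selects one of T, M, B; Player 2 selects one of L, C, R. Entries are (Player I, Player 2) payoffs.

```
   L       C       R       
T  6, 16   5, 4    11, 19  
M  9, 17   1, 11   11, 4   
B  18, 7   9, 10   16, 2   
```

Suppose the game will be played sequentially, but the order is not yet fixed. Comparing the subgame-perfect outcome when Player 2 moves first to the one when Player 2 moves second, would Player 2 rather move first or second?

second

If Player I leads: Player 2's best replies are T→R, M→L, B→C; Player I's induced payoffs 11, 9, 9; outcome (T, R), payoffs (11, 19).
If Player 2 leads: Player I's best replies are L→B, C→B, R→B; Player 2's induced payoffs 7, 10, 2; outcome (B, C), payoffs (9, 10).
Player 2 gets 10 moving first and 19 moving second, so Player 2 prefers to move second.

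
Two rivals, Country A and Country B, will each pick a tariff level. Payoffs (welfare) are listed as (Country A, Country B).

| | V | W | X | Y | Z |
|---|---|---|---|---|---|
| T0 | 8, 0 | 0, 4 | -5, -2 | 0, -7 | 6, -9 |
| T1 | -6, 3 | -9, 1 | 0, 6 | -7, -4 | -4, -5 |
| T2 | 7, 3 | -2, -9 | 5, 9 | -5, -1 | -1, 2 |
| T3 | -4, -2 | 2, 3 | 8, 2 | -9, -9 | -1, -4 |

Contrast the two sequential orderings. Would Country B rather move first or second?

If Country A leads: Country B's best replies are T0→W, T1→X, T2→X, T3→W; Country A's induced payoffs 0, 0, 5, 2; outcome (T2, X), payoffs (5, 9).
If Country B leads: Country A's best replies are V→T0, W→T3, X→T3, Y→T0, Z→T0; Country B's induced payoffs 0, 3, 2, -7, -9; outcome (T3, W), payoffs (2, 3).
Country B gets 3 moving first and 9 moving second, so Country B prefers to move second.

second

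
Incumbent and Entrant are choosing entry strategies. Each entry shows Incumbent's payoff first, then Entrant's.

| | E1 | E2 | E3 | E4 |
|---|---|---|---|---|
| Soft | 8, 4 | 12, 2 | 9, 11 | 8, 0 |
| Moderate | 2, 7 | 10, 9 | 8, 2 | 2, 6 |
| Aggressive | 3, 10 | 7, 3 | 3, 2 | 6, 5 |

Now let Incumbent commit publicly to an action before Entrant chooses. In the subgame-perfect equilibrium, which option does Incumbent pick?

Moderate

Work backward from Entrant's decision.
- Soft: BR = E3, leader payoff 9.
- Moderate: BR = E2, leader payoff 10.
- Aggressive: BR = E1, leader payoff 3.
Among 9, 10, 3, the best is 10 at Moderate. Subgame-perfect outcome: (Moderate, E2) with payoffs (10, 9).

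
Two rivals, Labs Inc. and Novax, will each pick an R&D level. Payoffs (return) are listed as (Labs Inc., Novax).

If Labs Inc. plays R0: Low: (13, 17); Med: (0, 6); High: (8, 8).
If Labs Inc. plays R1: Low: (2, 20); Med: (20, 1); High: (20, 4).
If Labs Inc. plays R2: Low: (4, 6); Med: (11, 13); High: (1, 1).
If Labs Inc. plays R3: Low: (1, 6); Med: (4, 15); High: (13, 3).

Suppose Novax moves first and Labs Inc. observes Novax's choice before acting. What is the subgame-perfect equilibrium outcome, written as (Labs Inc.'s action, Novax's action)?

Labs Inc. best-responds to each possible Novax move:
- Low → Labs Inc. plays R0 (best of 13, 2, 4, 1); Novax gets 17.
- Med → Labs Inc. plays R1 (best of 0, 20, 11, 4); Novax gets 1.
- High → Labs Inc. plays R1 (best of 8, 20, 1, 13); Novax gets 4.
Maximizing over 17, 1, 4, Novax chooses Low. Subgame-perfect outcome: (R0, Low) with payoffs (13, 17).

(R0, Low)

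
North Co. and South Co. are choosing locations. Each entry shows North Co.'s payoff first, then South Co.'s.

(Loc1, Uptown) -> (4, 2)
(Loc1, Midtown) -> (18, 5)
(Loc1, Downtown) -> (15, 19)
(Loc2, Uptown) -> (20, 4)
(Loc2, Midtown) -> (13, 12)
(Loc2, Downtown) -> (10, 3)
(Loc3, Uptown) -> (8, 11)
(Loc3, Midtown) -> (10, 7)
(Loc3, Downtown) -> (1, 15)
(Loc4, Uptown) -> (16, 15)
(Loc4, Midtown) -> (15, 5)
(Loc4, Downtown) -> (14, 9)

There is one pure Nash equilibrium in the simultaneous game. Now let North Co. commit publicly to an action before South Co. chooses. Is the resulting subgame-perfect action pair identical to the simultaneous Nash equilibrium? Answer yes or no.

no

South Co. best-responds to each possible North Co. move:
- Loc1: BR = Downtown, leader payoff 15.
- Loc2: BR = Midtown, leader payoff 13.
- Loc3: BR = Downtown, leader payoff 1.
- Loc4: BR = Uptown, leader payoff 16.
North Co.'s induced payoffs are 15, 13, 1, 16, so North Co. commits to Loc4. Subgame-perfect outcome: (Loc4, Uptown) with payoffs (16, 15).
For the simultaneous game, intersect best replies.
North Co.'s best replies: Uptown→Loc2; Midtown→Loc1; Downtown→Loc1.
South Co.'s best replies: Loc1→Downtown; Loc2→Midtown; Loc3→Downtown; Loc4→Uptown.
The unique mutual best reply is (Loc1, Downtown), giving (15, 19).
Sequential outcome (Loc4, Uptown) differs from the Nash profile (Loc1, Downtown).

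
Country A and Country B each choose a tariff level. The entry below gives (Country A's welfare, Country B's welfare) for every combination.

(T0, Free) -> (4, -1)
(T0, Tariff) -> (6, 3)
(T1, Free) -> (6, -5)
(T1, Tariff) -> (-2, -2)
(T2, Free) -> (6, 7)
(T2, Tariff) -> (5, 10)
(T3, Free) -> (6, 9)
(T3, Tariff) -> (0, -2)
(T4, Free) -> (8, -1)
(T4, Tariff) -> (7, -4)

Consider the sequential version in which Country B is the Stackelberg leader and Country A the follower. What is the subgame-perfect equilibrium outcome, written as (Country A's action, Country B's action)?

Country A best-responds to each possible Country B move:
- Free: Country A compares 4, 6, 6, 6, 8 and picks T4; Country B would get -1.
- Tariff: Country A compares 6, -2, 5, 0, 7 and picks T4; Country B would get -4.
Among -1, -4, the best is -1 at Free. Subgame-perfect outcome: (T4, Free) with payoffs (8, -1).

(T4, Free)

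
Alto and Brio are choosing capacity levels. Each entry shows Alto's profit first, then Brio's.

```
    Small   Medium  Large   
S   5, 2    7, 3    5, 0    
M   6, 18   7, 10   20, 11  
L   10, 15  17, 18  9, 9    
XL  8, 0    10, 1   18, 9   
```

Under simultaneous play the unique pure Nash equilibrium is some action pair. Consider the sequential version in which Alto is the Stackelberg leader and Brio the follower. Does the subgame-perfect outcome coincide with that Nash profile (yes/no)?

no

Solve by backward induction (Alto leads).
- S → Brio plays Medium (best of 2, 3, 0); Alto gets 7.
- M → Brio plays Small (best of 18, 10, 11); Alto gets 6.
- L → Brio plays Medium (best of 15, 18, 9); Alto gets 17.
- XL → Brio plays Large (best of 0, 1, 9); Alto gets 18.
Alto's induced payoffs are 7, 6, 17, 18, so Alto commits to XL. Subgame-perfect outcome: (XL, Large) with payoffs (18, 9).
For the simultaneous game, intersect best replies.
Alto's best replies: Small→L; Medium→L; Large→M.
Brio's best replies: S→Medium; M→Small; L→Medium; XL→Large.
Only (L, Medium) has each player best-responding; Nash payoffs (17, 18).
Sequential outcome (XL, Large) differs from the Nash profile (L, Medium).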